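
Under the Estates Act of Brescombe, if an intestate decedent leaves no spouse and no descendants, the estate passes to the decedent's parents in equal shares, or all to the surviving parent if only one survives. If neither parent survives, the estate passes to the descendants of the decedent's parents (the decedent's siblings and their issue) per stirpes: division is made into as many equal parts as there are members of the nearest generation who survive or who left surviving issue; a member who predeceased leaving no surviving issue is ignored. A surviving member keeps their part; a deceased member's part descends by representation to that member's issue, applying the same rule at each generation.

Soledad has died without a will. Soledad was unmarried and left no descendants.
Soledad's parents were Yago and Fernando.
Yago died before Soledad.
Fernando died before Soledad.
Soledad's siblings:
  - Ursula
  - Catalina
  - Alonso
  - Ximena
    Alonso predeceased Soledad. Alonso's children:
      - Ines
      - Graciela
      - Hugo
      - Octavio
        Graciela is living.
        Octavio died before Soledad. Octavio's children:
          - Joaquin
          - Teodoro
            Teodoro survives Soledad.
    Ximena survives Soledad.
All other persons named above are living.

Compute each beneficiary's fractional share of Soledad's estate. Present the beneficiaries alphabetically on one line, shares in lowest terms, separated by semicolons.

Catalina 1/4; Graciela 1/16; Hugo 1/16; Ines 1/16; Joaquin 1/32; Teodoro 1/32; Ursula 1/4; Ximena 1/4

Neither parent survives and there are no descendants, so the estate passes to Soledad's siblings and their issue per stirpes.
The estate is divided into 4 equal shares of 1/4 among Ursula, Catalina, Alonso, Ximena.
Ursula is living and takes 1/4.
Catalina is living and takes 1/4.
Alonso predeceased; the 1/4 allotted to Alonso's branch passes to Alonso's issue by representation.
The 1/4 is divided into 4 equal shares of 1/16 among Ines, Graciela, Hugo, Octavio.
Ines is living and takes 1/16.
Graciela is living and takes 1/16.
Hugo is living and takes 1/16.
Octavio predeceased; the 1/16 allotted to Octavio's branch passes to Octavio's issue by representation.
The 1/16 is divided into 2 equal shares of 1/32 among Joaquin, Teodoro.
Joaquin is living and takes 1/32.
Teodoro is living and takes 1/32.
Ximena is living and takes 1/4.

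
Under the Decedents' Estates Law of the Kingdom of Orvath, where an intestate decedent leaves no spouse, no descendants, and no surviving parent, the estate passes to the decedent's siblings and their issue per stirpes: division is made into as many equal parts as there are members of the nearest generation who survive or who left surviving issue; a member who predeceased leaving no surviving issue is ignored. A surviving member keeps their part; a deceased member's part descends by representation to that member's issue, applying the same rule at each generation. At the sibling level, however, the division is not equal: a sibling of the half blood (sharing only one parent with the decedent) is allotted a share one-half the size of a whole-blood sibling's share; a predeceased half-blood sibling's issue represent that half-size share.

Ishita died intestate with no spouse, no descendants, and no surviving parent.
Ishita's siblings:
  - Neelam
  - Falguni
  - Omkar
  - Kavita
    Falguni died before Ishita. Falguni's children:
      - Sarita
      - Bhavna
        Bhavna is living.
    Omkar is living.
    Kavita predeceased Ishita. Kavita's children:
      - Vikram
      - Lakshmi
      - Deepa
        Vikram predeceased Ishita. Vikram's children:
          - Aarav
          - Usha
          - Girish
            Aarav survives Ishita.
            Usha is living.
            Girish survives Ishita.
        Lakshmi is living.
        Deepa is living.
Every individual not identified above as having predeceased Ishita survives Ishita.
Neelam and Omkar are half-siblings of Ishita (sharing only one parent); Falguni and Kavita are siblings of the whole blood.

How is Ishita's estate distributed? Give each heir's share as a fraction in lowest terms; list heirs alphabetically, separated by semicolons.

No spouse, descendants, or parent survives, so the estate passes to Ishita's siblings per stirpes.
Half-blood siblings count for one-half the weight of whole-blood siblings at the initial division.
Dividing 1 in proportion to weights (total weight 3): Neelam (weight 1/2) → 1/6; Falguni (weight 1) → 1/3; Omkar (weight 1/2) → 1/6; Kavita (weight 1) → 1/3.
Neelam is living and takes 1/6.
Falguni predeceased; the 1/3 allotted to Falguni's branch passes to Falguni's issue by representation.
The 1/3 is divided into 2 equal shares of 1/6 among Sarita, Bhavna.
Sarita is living and takes 1/6.
Bhavna is living and takes 1/6.
Omkar is living and takes 1/6.
Kavita predeceased; the 1/3 allotted to Kavita's branch passes to Kavita's issue by representation.
The 1/3 is divided into 3 equal shares of 1/9 among Vikram, Lakshmi, Deepa.
Vikram predeceased; the 1/9 allotted to Vikram's branch passes to Vikram's issue by representation.
The 1/9 is divided into 3 equal shares of 1/27 among Aarav, Usha, Girish.
Aarav is living and takes 1/27.
Usha is living and takes 1/27.
Girish is living and takes 1/27.
Lakshmi is living and takes 1/9.
Deepa is living and takes 1/9.

Aarav 1/27; Bhavna 1/6; Deepa 1/9; Girish 1/27; Lakshmi 1/9; Neelam 1/6; Omkar 1/6; Sarita 1/6; Usha 1/27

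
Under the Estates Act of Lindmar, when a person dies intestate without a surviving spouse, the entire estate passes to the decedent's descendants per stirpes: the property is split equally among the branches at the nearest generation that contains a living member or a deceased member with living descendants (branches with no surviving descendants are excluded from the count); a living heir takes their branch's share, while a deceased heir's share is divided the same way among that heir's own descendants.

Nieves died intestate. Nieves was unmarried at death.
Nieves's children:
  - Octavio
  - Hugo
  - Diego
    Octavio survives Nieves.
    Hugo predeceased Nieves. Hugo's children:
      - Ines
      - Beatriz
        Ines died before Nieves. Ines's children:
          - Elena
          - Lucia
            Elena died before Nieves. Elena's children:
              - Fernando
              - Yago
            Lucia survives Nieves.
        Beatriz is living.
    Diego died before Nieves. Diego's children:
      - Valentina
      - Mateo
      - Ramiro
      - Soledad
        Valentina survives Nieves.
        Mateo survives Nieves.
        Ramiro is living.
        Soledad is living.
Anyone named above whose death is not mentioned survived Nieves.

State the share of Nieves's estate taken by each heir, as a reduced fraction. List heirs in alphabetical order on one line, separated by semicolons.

There is no surviving spouse, so the entire estate passes to Nieves's descendants per stirpes.
The estate is divided into 3 equal shares of 1/3 among Octavio, Hugo, Diego.
Octavio is living and takes 1/3.
Hugo predeceased; the 1/3 allotted to Hugo's branch passes to Hugo's issue by representation.
The 1/3 is divided into 2 equal shares of 1/6 among Ines, Beatriz.
Ines predeceased; the 1/6 allotted to Ines's branch passes to Ines's issue by representation.
The 1/6 is divided into 2 equal shares of 1/12 among Elena, Lucia.
Elena predeceased; the 1/12 allotted to Elena's branch passes to Elena's issue by representation.
The 1/12 is divided into 2 equal shares of 1/24 among Fernando, Yago.
Fernando is living and takes 1/24.
Yago is living and takes 1/24.
Lucia is living and takes 1/12.
Beatriz is living and takes 1/6.
Diego predeceased; the 1/3 allotted to Diego's branch passes to Diego's issue by representation.
The 1/3 is divided into 4 equal shares of 1/12 among Valentina, Mateo, Ramiro, Soledad.
Valentina is living and takes 1/12.
Mateo is living and takes 1/12.
Ramiro is living and takes 1/12.
Soledad is living and takes 1/12.

Beatriz 1/6; Fernando 1/24; Lucia 1/12; Mateo 1/12; Octavio 1/3; Ramiro 1/12; Soledad 1/12; Valentina 1/12; Yago 1/24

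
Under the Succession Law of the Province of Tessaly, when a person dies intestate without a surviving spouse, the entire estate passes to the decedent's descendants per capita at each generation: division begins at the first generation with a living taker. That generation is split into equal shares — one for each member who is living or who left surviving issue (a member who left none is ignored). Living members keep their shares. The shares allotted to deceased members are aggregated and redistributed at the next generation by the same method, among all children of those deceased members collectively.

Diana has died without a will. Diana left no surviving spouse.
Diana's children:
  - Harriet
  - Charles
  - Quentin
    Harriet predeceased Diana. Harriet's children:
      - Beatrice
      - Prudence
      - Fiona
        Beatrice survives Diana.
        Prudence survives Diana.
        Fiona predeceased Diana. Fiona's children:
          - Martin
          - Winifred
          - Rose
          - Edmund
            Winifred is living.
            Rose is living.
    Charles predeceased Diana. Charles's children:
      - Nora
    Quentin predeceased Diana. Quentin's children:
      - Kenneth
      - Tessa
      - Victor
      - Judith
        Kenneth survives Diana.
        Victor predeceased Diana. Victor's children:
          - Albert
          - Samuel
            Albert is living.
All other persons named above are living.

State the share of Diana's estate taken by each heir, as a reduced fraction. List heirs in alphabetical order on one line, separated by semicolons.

Albert 1/24; Beatrice 1/8; Edmund 1/24; Judith 1/8; Kenneth 1/8; Martin 1/24; Nora 1/8; Prudence 1/8; Rose 1/24; Samuel 1/24; Tessa 1/8; Winifred 1/24

There is no surviving spouse, so the entire estate passes to Diana's descendants per capita at each generation.
No one at generation 1 (Harriet, Charles, Quentin) is living; moving to the next generation.
At generation 2 (Beatrice, Prudence, Fiona, Nora, Kenneth, Tessa, Victor, Judith) there are 8 shares of (1)/8 = 1/8 each.
Living: Beatrice, Prudence, Nora, Kenneth, Tessa, and Judith — each takes 1/8.
Deceased: Fiona and Victor. Their combined 1/4 is pooled and carried to generation 3.
At generation 3 (Martin, Winifred, Rose, Edmund, Albert, Samuel) there are 6 shares of (1/4)/6 = 1/24 each.
Living: Martin, Winifred, Rose, Edmund, Albert, and Samuel — each takes 1/24.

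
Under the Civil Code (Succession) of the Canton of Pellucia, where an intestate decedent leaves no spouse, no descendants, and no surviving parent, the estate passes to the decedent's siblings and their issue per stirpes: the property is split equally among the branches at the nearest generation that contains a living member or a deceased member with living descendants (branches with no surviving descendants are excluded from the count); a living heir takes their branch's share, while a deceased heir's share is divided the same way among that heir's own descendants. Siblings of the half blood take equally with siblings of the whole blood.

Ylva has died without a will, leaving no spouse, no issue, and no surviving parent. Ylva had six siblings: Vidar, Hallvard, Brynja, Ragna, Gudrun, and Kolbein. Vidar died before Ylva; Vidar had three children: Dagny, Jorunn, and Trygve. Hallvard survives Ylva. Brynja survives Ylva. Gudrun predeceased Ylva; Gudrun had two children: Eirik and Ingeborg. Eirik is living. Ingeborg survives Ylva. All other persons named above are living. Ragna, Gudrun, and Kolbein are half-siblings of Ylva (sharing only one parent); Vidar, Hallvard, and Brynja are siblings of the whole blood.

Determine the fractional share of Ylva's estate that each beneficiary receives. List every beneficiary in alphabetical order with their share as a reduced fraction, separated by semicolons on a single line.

Brynja 1/6; Dagny 1/18; Eirik 1/12; Hallvard 1/6; Ingeborg 1/12; Jorunn 1/18; Kolbein 1/6; Ragna 1/6; Trygve 1/18

No spouse, descendants, or parent survives, so the estate passes to Ylva's siblings per stirpes.
Half-blood and whole-blood siblings take equally under the stated rule.
The estate is divided into 6 equal shares of 1/6 among Vidar, Hallvard, Brynja, Ragna, Gudrun, Kolbein.
Vidar predeceased; the 1/6 allotted to Vidar's branch passes to Vidar's issue by representation.
The 1/6 is divided into 3 equal shares of 1/18 among Dagny, Jorunn, Trygve.
Dagny is living and takes 1/18.
Jorunn is living and takes 1/18.
Trygve is living and takes 1/18.
Hallvard is living and takes 1/6.
Brynja is living and takes 1/6.
Ragna is living and takes 1/6.
Gudrun predeceased; the 1/6 allotted to Gudrun's branch passes to Gudrun's issue by representation.
The 1/6 is divided into 2 equal shares of 1/12 among Eirik, Ingeborg.
Eirik is living and takes 1/12.
Ingeborg is living and takes 1/12.
Kolbein is living and takes 1/6.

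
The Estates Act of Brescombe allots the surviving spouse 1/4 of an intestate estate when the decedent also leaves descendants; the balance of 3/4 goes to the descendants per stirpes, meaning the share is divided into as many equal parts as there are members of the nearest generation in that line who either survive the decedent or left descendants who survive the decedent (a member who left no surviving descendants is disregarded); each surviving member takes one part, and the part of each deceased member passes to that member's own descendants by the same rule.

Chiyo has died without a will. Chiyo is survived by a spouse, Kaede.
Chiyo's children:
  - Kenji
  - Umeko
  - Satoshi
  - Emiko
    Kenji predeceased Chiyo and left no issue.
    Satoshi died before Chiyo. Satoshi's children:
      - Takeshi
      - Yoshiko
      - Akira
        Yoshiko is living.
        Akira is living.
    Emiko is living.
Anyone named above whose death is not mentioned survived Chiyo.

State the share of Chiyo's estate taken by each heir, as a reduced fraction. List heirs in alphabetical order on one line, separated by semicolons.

Akira 1/12; Emiko 1/4; Kaede 1/4; Takeshi 1/12; Umeko 1/4; Yoshiko 1/12

Kaede, as surviving spouse, takes 1/4.
The remaining 3/4 passes to Chiyo's descendants per stirpes.
Kenji left no surviving issue, so that branch lapses and is disregarded.
The 3/4 is divided into 3 equal shares of 1/4 among Umeko, Satoshi, Emiko.
Umeko is living and takes 1/4.
Satoshi predeceased; the 1/4 allotted to Satoshi's branch passes to Satoshi's issue by representation.
The 1/4 is divided into 3 equal shares of 1/12 among Takeshi, Yoshiko, Akira.
Takeshi is living and takes 1/12.
Yoshiko is living and takes 1/12.
Akira is living and takes 1/12.
Emiko is living and takes 1/4.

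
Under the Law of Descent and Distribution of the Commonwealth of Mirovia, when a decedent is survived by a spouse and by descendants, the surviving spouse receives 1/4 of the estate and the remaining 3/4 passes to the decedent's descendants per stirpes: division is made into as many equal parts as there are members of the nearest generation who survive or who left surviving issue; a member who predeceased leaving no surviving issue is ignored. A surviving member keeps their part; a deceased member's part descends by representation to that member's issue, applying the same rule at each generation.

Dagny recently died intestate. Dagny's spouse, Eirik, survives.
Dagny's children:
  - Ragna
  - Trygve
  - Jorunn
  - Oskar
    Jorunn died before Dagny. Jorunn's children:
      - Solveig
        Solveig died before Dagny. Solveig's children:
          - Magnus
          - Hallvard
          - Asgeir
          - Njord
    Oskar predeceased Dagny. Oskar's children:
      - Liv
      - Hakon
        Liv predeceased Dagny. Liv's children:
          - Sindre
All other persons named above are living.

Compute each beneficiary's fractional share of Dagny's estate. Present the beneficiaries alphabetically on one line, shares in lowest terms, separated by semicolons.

Eirik, as surviving spouse, takes 1/4.
The remaining 3/4 passes to Dagny's descendants per stirpes.
The 3/4 is divided into 4 equal shares of 3/16 among Ragna, Trygve, Jorunn, Oskar.
Ragna is living and takes 3/16.
Trygve is living and takes 3/16.
Jorunn predeceased; the 3/16 allotted to Jorunn's branch passes to Jorunn's issue by representation.
Solveig's line is the sole branch at this level, so the full 3/16 passes to Solveig's issue by representation.
The 3/16 is divided into 4 equal shares of 3/64 among Magnus, Hallvard, Asgeir, Njord.
Magnus is living and takes 3/64.
Hallvard is living and takes 3/64.
Asgeir is living and takes 3/64.
Njord is living and takes 3/64.
Oskar predeceased; the 3/16 allotted to Oskar's branch passes to Oskar's issue by representation.
The 3/16 is divided into 2 equal shares of 3/32 among Liv, Hakon.
Liv predeceased; the 3/32 allotted to Liv's branch passes to Liv's issue by representation.
Sindre is the sole taker at this level and receives the full 3/32.
Hakon is living and takes 3/32.

Asgeir 3/64; Eirik 1/4; Hakon 3/32; Hallvard 3/64; Magnus 3/64; Njord 3/64; Ragna 3/16; Sindre 3/32; Trygve 3/16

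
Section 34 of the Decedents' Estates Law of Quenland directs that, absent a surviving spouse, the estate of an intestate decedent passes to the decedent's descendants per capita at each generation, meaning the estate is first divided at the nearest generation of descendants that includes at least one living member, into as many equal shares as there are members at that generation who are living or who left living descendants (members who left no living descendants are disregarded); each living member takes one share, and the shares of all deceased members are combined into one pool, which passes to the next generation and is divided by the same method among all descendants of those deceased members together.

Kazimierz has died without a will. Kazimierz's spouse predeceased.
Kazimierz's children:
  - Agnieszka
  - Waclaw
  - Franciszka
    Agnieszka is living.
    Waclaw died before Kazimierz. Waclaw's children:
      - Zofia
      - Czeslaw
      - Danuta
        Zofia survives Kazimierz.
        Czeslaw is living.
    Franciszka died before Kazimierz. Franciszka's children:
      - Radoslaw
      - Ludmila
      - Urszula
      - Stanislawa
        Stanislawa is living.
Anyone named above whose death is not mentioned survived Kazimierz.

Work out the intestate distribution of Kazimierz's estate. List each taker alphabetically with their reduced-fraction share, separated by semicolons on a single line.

Agnieszka 1/3; Czeslaw 2/21; Danuta 2/21; Ludmila 2/21; Radoslaw 2/21; Stanislawa 2/21; Urszula 2/21; Zofia 2/21

There is no surviving spouse, so the entire estate passes to Kazimierz's descendants per capita at each generation.
At generation 1 (Agnieszka, Waclaw, Franciszka) there are 3 shares of (1)/3 = 1/3 each.
Living: Agnieszka — each takes 1/3.
Deceased: Waclaw and Franciszka. Their combined 2/3 is pooled and carried to generation 2.
At generation 2 (Zofia, Czeslaw, Danuta, Radoslaw, Ludmila, Urszula, Stanislawa) there are 7 shares of (2/3)/7 = 2/21 each.
Living: Zofia, Czeslaw, Danuta, Radoslaw, Ludmila, Urszula, and Stanislawa — each takes 2/21.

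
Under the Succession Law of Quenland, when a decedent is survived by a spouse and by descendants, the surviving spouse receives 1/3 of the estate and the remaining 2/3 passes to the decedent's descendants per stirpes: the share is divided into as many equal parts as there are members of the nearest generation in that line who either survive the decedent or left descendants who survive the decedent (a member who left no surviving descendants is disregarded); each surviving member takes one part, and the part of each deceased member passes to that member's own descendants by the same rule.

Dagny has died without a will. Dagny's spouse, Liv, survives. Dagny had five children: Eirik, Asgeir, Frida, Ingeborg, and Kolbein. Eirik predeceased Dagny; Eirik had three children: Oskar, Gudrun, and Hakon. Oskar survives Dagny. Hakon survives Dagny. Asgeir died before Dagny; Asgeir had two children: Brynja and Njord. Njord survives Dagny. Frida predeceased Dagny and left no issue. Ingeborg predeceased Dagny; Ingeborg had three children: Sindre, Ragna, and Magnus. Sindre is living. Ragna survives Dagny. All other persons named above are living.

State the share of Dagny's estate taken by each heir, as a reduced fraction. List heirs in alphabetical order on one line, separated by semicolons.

Brynja 1/12; Gudrun 1/18; Hakon 1/18; Kolbein 1/6; Liv 1/3; Magnus 1/18; Njord 1/12; Oskar 1/18; Ragna 1/18; Sindre 1/18

Liv, as surviving spouse, takes 1/3.
The remaining 2/3 passes to Dagny's descendants per stirpes.
Frida left no surviving issue, so that branch lapses and is disregarded.
The 2/3 is divided into 4 equal shares of 1/6 among Eirik, Asgeir, Ingeborg, Kolbein.
Eirik predeceased; the 1/6 allotted to Eirik's branch passes to Eirik's issue by representation.
The 1/6 is divided into 3 equal shares of 1/18 among Oskar, Gudrun, Hakon.
Oskar is living and takes 1/18.
Gudrun is living and takes 1/18.
Hakon is living and takes 1/18.
Asgeir predeceased; the 1/6 allotted to Asgeir's branch passes to Asgeir's issue by representation.
The 1/6 is divided into 2 equal shares of 1/12 among Brynja, Njord.
Brynja is living and takes 1/12.
Njord is living and takes 1/12.
Ingeborg predeceased; the 1/6 allotted to Ingeborg's branch passes to Ingeborg's issue by representation.
The 1/6 is divided into 3 equal shares of 1/18 among Sindre, Ragna, Magnus.
Sindre is living and takes 1/18.
Ragna is living and takes 1/18.
Magnus is living and takes 1/18.
Kolbein is living and takes 1/6.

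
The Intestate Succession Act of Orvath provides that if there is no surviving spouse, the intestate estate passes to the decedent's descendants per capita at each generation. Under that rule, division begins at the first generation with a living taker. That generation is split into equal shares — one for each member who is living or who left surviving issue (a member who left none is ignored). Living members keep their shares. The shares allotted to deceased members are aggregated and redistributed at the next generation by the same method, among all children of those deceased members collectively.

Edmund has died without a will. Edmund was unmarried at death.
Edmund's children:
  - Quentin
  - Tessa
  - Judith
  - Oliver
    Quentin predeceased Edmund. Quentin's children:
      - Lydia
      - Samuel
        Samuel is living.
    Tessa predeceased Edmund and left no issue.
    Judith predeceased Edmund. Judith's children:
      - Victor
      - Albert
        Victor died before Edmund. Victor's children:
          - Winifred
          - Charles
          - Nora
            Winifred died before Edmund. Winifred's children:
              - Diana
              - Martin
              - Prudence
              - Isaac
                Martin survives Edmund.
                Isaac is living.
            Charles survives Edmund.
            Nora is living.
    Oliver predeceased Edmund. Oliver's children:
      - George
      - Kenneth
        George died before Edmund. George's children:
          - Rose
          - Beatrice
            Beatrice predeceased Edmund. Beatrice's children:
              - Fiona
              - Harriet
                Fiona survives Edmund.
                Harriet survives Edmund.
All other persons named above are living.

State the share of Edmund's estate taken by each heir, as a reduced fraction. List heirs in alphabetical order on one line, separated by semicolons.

Albert 1/6; Charles 1/15; Diana 1/45; Fiona 1/45; Harriet 1/45; Isaac 1/45; Kenneth 1/6; Lydia 1/6; Martin 1/45; Nora 1/15; Prudence 1/45; Rose 1/15; Samuel 1/6

There is no surviving spouse, so the entire estate passes to Edmund's descendants per capita at each generation.
No one at generation 1 (Quentin, Judith, Oliver) is living; moving to the next generation.
At generation 2 (Lydia, Samuel, Victor, Albert, George, Kenneth) there are 6 shares of (1)/6 = 1/6 each.
Living: Lydia, Samuel, Albert, and Kenneth — each takes 1/6.
Deceased: Victor and George. Their combined 1/3 is pooled and carried to generation 3.
At generation 3 (Winifred, Charles, Nora, Rose, Beatrice) there are 5 shares of (1/3)/5 = 1/15 each.
Living: Charles, Nora, and Rose — each takes 1/15.
Deceased: Winifred and Beatrice. Their combined 2/15 is pooled and carried to generation 4.
At generation 4 (Diana, Martin, Prudence, Isaac, Fiona, Harriet) there are 6 shares of (2/15)/6 = 1/45 each.
Living: Diana, Martin, Prudence, Isaac, Fiona, and Harriet — each takes 1/45.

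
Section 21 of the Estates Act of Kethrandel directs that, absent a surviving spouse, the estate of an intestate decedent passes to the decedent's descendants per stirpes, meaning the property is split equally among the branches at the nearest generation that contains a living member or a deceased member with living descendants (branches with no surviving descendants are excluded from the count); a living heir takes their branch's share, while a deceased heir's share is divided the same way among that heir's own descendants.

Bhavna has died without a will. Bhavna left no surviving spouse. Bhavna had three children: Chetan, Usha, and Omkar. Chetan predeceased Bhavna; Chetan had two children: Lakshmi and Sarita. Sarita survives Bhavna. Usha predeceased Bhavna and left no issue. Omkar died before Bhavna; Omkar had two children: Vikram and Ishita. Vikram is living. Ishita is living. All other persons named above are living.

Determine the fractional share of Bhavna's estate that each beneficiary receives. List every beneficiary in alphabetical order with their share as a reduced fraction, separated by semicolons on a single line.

Ishita 1/4; Lakshmi 1/4; Sarita 1/4; Vikram 1/4

There is no surviving spouse, so the entire estate passes to Bhavna's descendants per stirpes.
Usha left no surviving issue, so that branch lapses and is disregarded.
The estate is divided into 2 equal shares of 1/2 among Chetan, Omkar.
Chetan predeceased; the 1/2 allotted to Chetan's branch passes to Chetan's issue by representation.
The 1/2 is divided into 2 equal shares of 1/4 among Lakshmi, Sarita.
Lakshmi is living and takes 1/4.
Sarita is living and takes 1/4.
Omkar predeceased; the 1/2 allotted to Omkar's branch passes to Omkar's issue by representation.
The 1/2 is divided into 2 equal shares of 1/4 among Vikram, Ishita.
Vikram is living and takes 1/4.
Ishita is living and takes 1/4.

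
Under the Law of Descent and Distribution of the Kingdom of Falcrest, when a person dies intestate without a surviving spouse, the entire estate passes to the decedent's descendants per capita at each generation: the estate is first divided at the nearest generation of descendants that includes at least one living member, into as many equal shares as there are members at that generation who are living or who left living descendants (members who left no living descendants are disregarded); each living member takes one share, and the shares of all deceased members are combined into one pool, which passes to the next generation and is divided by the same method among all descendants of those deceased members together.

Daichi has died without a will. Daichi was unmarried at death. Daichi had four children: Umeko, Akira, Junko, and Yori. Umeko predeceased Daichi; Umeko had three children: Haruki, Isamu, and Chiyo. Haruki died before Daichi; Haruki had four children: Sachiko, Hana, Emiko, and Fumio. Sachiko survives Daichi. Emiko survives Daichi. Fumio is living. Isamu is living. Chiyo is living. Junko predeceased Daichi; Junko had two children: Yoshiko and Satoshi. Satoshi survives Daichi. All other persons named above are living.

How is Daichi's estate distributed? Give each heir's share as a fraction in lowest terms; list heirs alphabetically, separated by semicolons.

Akira 1/4; Chiyo 1/10; Emiko 1/40; Fumio 1/40; Hana 1/40; Isamu 1/10; Sachiko 1/40; Satoshi 1/10; Yori 1/4; Yoshiko 1/10

There is no surviving spouse, so the entire estate passes to Daichi's descendants per capita at each generation.
At generation 1 (Umeko, Akira, Junko, Yori) there are 4 shares of (1)/4 = 1/4 each.
Living: Akira and Yori — each takes 1/4.
Deceased: Umeko and Junko. Their combined 1/2 is pooled and carried to generation 2.
At generation 2 (Haruki, Isamu, Chiyo, Yoshiko, Satoshi) there are 5 shares of (1/2)/5 = 1/10 each.
Living: Isamu, Chiyo, Yoshiko, and Satoshi — each takes 1/10.
Deceased: Haruki. That 1/10 share is carried to generation 3.
At generation 3 (Sachiko, Hana, Emiko, Fumio) there are 4 shares of (1/10)/4 = 1/40 each.
Living: Sachiko, Hana, Emiko, and Fumio — each takes 1/40.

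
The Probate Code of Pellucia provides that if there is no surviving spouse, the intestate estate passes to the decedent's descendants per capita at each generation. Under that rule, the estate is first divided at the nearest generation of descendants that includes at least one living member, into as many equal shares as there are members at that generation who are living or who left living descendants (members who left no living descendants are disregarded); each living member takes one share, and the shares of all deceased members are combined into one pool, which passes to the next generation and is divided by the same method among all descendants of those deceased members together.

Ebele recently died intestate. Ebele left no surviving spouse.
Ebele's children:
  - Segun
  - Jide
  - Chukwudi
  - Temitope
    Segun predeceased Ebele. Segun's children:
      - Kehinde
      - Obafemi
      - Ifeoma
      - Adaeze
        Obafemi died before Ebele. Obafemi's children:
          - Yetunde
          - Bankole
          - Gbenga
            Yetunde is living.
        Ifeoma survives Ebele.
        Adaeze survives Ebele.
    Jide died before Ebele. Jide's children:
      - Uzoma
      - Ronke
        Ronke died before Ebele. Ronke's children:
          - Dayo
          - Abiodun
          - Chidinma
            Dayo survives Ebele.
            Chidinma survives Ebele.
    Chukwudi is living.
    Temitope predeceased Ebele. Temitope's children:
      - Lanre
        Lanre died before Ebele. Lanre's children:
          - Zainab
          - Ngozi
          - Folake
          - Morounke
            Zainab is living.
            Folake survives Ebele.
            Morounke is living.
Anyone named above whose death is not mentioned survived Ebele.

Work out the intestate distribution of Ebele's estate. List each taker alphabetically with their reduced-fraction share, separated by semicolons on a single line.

There is no surviving spouse, so the entire estate passes to Ebele's descendants per capita at each generation.
At generation 1 (Segun, Jide, Chukwudi, Temitope) there are 4 shares of (1)/4 = 1/4 each.
Living: Chukwudi — each takes 1/4.
Deceased: Segun, Jide, and Temitope. Their combined 3/4 is pooled and carried to generation 2.
At generation 2 (Kehinde, Obafemi, Ifeoma, Adaeze, Uzoma, Ronke, Lanre) there are 7 shares of (3/4)/7 = 3/28 each.
Living: Kehinde, Ifeoma, Adaeze, and Uzoma — each takes 3/28.
Deceased: Obafemi, Ronke, and Lanre. Their combined 9/28 is pooled and carried to generation 3.
At generation 3 (Yetunde, Bankole, Gbenga, Dayo, Abiodun, Chidinma, Zainab, Ngozi, Folake, Morounke) there are 10 shares of (9/28)/10 = 9/280 each.
Living: Yetunde, Bankole, Gbenga, Dayo, Abiodun, Chidinma, Zainab, Ngozi, Folake, and Morounke — each takes 9/280.

Abiodun 9/280; Adaeze 3/28; Bankole 9/280; Chidinma 9/280; Chukwudi 1/4; Dayo 9/280; Folake 9/280; Gbenga 9/280; Ifeoma 3/28; Kehinde 3/28; Morounke 9/280; Ngozi 9/280; Uzoma 3/28; Yetunde 9/280; Zainab 9/280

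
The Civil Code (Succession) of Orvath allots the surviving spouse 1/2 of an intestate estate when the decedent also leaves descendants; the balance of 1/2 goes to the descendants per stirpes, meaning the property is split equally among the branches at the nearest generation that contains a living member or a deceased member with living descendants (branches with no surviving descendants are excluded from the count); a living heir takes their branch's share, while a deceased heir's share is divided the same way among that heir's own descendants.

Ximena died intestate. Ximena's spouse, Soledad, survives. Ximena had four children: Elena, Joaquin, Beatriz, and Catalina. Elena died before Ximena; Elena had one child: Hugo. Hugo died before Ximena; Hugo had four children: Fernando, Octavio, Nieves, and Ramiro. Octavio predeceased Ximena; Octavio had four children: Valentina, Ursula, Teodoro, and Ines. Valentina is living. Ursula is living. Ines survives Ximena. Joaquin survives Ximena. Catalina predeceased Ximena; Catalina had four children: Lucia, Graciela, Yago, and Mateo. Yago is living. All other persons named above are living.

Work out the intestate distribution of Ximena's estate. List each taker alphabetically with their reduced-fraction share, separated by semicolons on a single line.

Beatriz 1/8; Fernando 1/32; Graciela 1/32; Ines 1/128; Joaquin 1/8; Lucia 1/32; Mateo 1/32; Nieves 1/32; Ramiro 1/32; Soledad 1/2; Teodoro 1/128; Ursula 1/128; Valentina 1/128; Yago 1/32

Soledad, as surviving spouse, takes 1/2.
The remaining 1/2 passes to Ximena's descendants per stirpes.
The 1/2 is divided into 4 equal shares of 1/8 among Elena, Joaquin, Beatriz, Catalina.
Elena predeceased; the 1/8 allotted to Elena's branch passes to Elena's issue by representation.
Hugo's line is the sole branch at this level, so the full 1/8 passes to Hugo's issue by representation.
The 1/8 is divided into 4 equal shares of 1/32 among Fernando, Octavio, Nieves, Ramiro.
Fernando is living and takes 1/32.
Octavio predeceased; the 1/32 allotted to Octavio's branch passes to Octavio's issue by representation.
The 1/32 is divided into 4 equal shares of 1/128 among Valentina, Ursula, Teodoro, Ines.
Valentina is living and takes 1/128.
Ursula is living and takes 1/128.
Teodoro is living and takes 1/128.
Ines is living and takes 1/128.
Nieves is living and takes 1/32.
Ramiro is living and takes 1/32.
Joaquin is living and takes 1/8.
Beatriz is living and takes 1/8.
Catalina predeceased; the 1/8 allotted to Catalina's branch passes to Catalina's issue by representation.
The 1/8 is divided into 4 equal shares of 1/32 among Lucia, Graciela, Yago, Mateo.
Lucia is living and takes 1/32.
Graciela is living and takes 1/32.
Yago is living and takes 1/32.
Mateo is living and takes 1/32.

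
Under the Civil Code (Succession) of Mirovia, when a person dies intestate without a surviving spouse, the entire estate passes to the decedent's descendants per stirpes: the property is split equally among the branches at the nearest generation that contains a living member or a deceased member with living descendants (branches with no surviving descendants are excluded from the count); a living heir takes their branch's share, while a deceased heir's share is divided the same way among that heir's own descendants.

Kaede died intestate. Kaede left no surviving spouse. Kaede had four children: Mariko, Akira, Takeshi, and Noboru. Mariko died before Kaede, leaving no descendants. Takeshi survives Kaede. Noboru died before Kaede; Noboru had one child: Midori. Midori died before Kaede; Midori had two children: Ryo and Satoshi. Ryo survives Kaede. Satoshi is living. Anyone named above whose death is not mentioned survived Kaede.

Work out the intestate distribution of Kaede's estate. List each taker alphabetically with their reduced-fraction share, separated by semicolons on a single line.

There is no surviving spouse, so the entire estate passes to Kaede's descendants per stirpes.
Mariko left no surviving issue, so that branch lapses and is disregarded.
The estate is divided into 3 equal shares of 1/3 among Akira, Takeshi, Noboru.
Akira is living and takes 1/3.
Takeshi is living and takes 1/3.
Noboru predeceased; the 1/3 allotted to Noboru's branch passes to Noboru's issue by representation.
Midori's line is the sole branch at this level, so the full 1/3 passes to Midori's issue by representation.
The 1/3 is divided into 2 equal shares of 1/6 among Ryo, Satoshi.
Ryo is living and takes 1/6.
Satoshi is living and takes 1/6.

Akira 1/3; Ryo 1/6; Satoshi 1/6; Takeshi 1/3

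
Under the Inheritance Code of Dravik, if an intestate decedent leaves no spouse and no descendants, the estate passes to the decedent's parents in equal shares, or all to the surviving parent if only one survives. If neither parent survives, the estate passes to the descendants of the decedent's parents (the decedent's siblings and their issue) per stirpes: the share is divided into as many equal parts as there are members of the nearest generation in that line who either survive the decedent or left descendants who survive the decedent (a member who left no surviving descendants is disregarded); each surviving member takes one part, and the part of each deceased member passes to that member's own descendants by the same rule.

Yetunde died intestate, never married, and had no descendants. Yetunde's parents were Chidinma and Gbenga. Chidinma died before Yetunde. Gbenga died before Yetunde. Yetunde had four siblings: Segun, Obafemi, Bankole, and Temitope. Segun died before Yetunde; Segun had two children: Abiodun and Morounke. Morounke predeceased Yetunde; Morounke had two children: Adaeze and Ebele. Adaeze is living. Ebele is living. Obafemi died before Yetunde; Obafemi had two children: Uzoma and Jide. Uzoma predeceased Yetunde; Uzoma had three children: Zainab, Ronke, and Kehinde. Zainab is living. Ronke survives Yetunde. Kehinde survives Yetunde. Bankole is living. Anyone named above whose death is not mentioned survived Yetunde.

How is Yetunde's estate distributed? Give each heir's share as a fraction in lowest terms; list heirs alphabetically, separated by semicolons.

Neither parent survives and there are no descendants, so the estate passes to Yetunde's siblings and their issue per stirpes.
The estate is divided into 4 equal shares of 1/4 among Segun, Obafemi, Bankole, Temitope.
Segun predeceased; the 1/4 allotted to Segun's branch passes to Segun's issue by representation.
The 1/4 is divided into 2 equal shares of 1/8 among Abiodun, Morounke.
Abiodun is living and takes 1/8.
Morounke predeceased; the 1/8 allotted to Morounke's branch passes to Morounke's issue by representation.
The 1/8 is divided into 2 equal shares of 1/16 among Adaeze, Ebele.
Adaeze is living and takes 1/16.
Ebele is living and takes 1/16.
Obafemi predeceased; the 1/4 allotted to Obafemi's branch passes to Obafemi's issue by representation.
The 1/4 is divided into 2 equal shares of 1/8 among Uzoma, Jide.
Uzoma predeceased; the 1/8 allotted to Uzoma's branch passes to Uzoma's issue by representation.
The 1/8 is divided into 3 equal shares of 1/24 among Zainab, Ronke, Kehinde.
Zainab is living and takes 1/24.
Ronke is living and takes 1/24.
Kehinde is living and takes 1/24.
Jide is living and takes 1/8.
Bankole is living and takes 1/4.
Temitope is living and takes 1/4.

Abiodun 1/8; Adaeze 1/16; Bankole 1/4; Ebele 1/16; Jide 1/8; Kehinde 1/24; Ronke 1/24; Temitope 1/4; Zainab 1/24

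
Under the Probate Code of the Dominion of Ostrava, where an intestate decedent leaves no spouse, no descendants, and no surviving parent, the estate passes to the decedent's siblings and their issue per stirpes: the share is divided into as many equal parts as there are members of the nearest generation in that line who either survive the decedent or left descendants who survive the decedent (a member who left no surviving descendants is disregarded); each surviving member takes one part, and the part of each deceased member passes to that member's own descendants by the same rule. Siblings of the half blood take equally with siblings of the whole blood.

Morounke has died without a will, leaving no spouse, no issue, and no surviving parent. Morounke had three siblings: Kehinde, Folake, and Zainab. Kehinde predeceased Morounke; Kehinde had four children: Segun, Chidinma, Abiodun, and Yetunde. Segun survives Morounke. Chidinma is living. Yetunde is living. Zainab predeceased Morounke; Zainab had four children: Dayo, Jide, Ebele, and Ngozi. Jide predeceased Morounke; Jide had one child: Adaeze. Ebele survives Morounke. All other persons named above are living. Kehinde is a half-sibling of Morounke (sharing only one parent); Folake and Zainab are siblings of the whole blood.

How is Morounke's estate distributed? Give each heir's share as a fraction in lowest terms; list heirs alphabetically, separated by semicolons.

No spouse, descendants, or parent survives, so the estate passes to Morounke's siblings per stirpes.
Half-blood and whole-blood siblings take equally under the stated rule.
The estate is divided into 3 equal shares of 1/3 among Kehinde, Folake, Zainab.
Kehinde predeceased; the 1/3 allotted to Kehinde's branch passes to Kehinde's issue by representation.
The 1/3 is divided into 4 equal shares of 1/12 among Segun, Chidinma, Abiodun, Yetunde.
Segun is living and takes 1/12.
Chidinma is living and takes 1/12.
Abiodun is living and takes 1/12.
Yetunde is living and takes 1/12.
Folake is living and takes 1/3.
Zainab predeceased; the 1/3 allotted to Zainab's branch passes to Zainab's issue by representation.
The 1/3 is divided into 4 equal shares of 1/12 among Dayo, Jide, Ebele, Ngozi.
Dayo is living and takes 1/12.
Jide predeceased; the 1/12 allotted to Jide's branch passes to Jide's issue by representation.
Adaeze is the sole taker at this level and receives the full 1/12.
Ebele is living and takes 1/12.
Ngozi is living and takes 1/12.

Abiodun 1/12; Adaeze 1/12; Chidinma 1/12; Dayo 1/12; Ebele 1/12; Folake 1/3; Ngozi 1/12; Segun 1/12; Yetunde 1/12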